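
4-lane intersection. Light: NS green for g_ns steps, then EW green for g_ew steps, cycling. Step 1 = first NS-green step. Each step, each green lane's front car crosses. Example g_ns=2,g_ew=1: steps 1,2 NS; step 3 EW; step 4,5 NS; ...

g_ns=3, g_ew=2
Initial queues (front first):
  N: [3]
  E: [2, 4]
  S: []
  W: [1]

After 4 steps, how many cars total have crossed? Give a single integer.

Answer: 3

Derivation:
Step 1 [NS]: N:car3-GO,E:wait,S:empty,W:wait | queues: N=0 E=2 S=0 W=1
Step 2 [NS]: N:empty,E:wait,S:empty,W:wait | queues: N=0 E=2 S=0 W=1
Step 3 [NS]: N:empty,E:wait,S:empty,W:wait | queues: N=0 E=2 S=0 W=1
Step 4 [EW]: N:wait,E:car2-GO,S:wait,W:car1-GO | queues: N=0 E=1 S=0 W=0
Cars crossed by step 4: 3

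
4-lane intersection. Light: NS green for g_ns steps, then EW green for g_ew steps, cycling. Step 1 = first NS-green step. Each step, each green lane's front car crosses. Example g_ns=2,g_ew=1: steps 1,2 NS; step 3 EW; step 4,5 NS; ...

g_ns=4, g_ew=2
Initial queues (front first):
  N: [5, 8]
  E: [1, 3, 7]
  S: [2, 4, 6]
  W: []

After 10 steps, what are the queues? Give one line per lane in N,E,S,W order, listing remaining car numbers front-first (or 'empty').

Step 1 [NS]: N:car5-GO,E:wait,S:car2-GO,W:wait | queues: N=1 E=3 S=2 W=0
Step 2 [NS]: N:car8-GO,E:wait,S:car4-GO,W:wait | queues: N=0 E=3 S=1 W=0
Step 3 [NS]: N:empty,E:wait,S:car6-GO,W:wait | queues: N=0 E=3 S=0 W=0
Step 4 [NS]: N:empty,E:wait,S:empty,W:wait | queues: N=0 E=3 S=0 W=0
Step 5 [EW]: N:wait,E:car1-GO,S:wait,W:empty | queues: N=0 E=2 S=0 W=0
Step 6 [EW]: N:wait,E:car3-GO,S:wait,W:empty | queues: N=0 E=1 S=0 W=0
Step 7 [NS]: N:empty,E:wait,S:empty,W:wait | queues: N=0 E=1 S=0 W=0
Step 8 [NS]: N:empty,E:wait,S:empty,W:wait | queues: N=0 E=1 S=0 W=0
Step 9 [NS]: N:empty,E:wait,S:empty,W:wait | queues: N=0 E=1 S=0 W=0
Step 10 [NS]: N:empty,E:wait,S:empty,W:wait | queues: N=0 E=1 S=0 W=0

N: empty
E: 7
S: empty
W: empty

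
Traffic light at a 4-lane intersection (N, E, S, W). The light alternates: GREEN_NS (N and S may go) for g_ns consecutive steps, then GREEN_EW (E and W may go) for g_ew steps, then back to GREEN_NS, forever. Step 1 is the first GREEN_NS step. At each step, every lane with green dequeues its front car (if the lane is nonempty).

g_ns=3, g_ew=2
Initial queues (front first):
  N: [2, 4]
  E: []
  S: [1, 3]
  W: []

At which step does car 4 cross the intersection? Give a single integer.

Step 1 [NS]: N:car2-GO,E:wait,S:car1-GO,W:wait | queues: N=1 E=0 S=1 W=0
Step 2 [NS]: N:car4-GO,E:wait,S:car3-GO,W:wait | queues: N=0 E=0 S=0 W=0
Car 4 crosses at step 2

2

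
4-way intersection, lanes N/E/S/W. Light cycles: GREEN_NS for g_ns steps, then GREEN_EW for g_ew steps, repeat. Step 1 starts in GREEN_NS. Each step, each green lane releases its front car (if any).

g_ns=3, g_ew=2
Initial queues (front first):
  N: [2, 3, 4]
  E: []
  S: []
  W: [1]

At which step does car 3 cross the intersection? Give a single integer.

Step 1 [NS]: N:car2-GO,E:wait,S:empty,W:wait | queues: N=2 E=0 S=0 W=1
Step 2 [NS]: N:car3-GO,E:wait,S:empty,W:wait | queues: N=1 E=0 S=0 W=1
Step 3 [NS]: N:car4-GO,E:wait,S:empty,W:wait | queues: N=0 E=0 S=0 W=1
Step 4 [EW]: N:wait,E:empty,S:wait,W:car1-GO | queues: N=0 E=0 S=0 W=0
Car 3 crosses at step 2

2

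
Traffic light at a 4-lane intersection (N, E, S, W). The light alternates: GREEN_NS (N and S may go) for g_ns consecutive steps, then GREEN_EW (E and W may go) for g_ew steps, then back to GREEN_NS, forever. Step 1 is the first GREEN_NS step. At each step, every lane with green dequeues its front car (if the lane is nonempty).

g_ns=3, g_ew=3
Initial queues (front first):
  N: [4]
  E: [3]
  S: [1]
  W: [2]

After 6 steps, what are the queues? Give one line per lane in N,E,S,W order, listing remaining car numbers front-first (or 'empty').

Step 1 [NS]: N:car4-GO,E:wait,S:car1-GO,W:wait | queues: N=0 E=1 S=0 W=1
Step 2 [NS]: N:empty,E:wait,S:empty,W:wait | queues: N=0 E=1 S=0 W=1
Step 3 [NS]: N:empty,E:wait,S:empty,W:wait | queues: N=0 E=1 S=0 W=1
Step 4 [EW]: N:wait,E:car3-GO,S:wait,W:car2-GO | queues: N=0 E=0 S=0 W=0

N: empty
E: empty
S: empty
W: empty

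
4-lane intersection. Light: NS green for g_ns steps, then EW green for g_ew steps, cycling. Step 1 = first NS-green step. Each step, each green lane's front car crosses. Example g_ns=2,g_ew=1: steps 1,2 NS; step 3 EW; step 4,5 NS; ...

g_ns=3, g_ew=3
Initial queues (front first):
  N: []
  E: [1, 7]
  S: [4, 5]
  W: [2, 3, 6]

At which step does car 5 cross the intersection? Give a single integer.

Step 1 [NS]: N:empty,E:wait,S:car4-GO,W:wait | queues: N=0 E=2 S=1 W=3
Step 2 [NS]: N:empty,E:wait,S:car5-GO,W:wait | queues: N=0 E=2 S=0 W=3
Step 3 [NS]: N:empty,E:wait,S:empty,W:wait | queues: N=0 E=2 S=0 W=3
Step 4 [EW]: N:wait,E:car1-GO,S:wait,W:car2-GO | queues: N=0 E=1 S=0 W=2
Step 5 [EW]: N:wait,E:car7-GO,S:wait,W:car3-GO | queues: N=0 E=0 S=0 W=1
Step 6 [EW]: N:wait,E:empty,S:wait,W:car6-GO | queues: N=0 E=0 S=0 W=0
Car 5 crosses at step 2

2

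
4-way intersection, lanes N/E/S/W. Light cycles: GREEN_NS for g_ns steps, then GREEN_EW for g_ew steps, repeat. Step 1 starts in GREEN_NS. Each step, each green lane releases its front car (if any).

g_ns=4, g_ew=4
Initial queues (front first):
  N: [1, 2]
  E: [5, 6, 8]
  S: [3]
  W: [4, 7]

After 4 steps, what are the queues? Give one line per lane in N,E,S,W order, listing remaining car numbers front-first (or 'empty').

Step 1 [NS]: N:car1-GO,E:wait,S:car3-GO,W:wait | queues: N=1 E=3 S=0 W=2
Step 2 [NS]: N:car2-GO,E:wait,S:empty,W:wait | queues: N=0 E=3 S=0 W=2
Step 3 [NS]: N:empty,E:wait,S:empty,W:wait | queues: N=0 E=3 S=0 W=2
Step 4 [NS]: N:empty,E:wait,S:empty,W:wait | queues: N=0 E=3 S=0 W=2

N: empty
E: 5 6 8
S: empty
W: 4 7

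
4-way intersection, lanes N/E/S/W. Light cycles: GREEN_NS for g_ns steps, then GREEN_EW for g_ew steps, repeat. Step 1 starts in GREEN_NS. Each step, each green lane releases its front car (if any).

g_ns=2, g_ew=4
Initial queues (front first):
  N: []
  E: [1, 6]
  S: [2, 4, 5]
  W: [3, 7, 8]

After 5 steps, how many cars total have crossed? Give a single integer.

Answer: 7

Derivation:
Step 1 [NS]: N:empty,E:wait,S:car2-GO,W:wait | queues: N=0 E=2 S=2 W=3
Step 2 [NS]: N:empty,E:wait,S:car4-GO,W:wait | queues: N=0 E=2 S=1 W=3
Step 3 [EW]: N:wait,E:car1-GO,S:wait,W:car3-GO | queues: N=0 E=1 S=1 W=2
Step 4 [EW]: N:wait,E:car6-GO,S:wait,W:car7-GO | queues: N=0 E=0 S=1 W=1
Step 5 [EW]: N:wait,E:empty,S:wait,W:car8-GO | queues: N=0 E=0 S=1 W=0
Cars crossed by step 5: 7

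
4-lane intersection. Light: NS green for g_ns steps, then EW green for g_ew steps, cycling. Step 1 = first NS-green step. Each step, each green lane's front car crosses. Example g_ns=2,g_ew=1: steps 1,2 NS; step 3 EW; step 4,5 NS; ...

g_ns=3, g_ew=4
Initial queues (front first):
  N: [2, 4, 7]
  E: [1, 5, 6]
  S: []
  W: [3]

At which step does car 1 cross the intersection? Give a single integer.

Step 1 [NS]: N:car2-GO,E:wait,S:empty,W:wait | queues: N=2 E=3 S=0 W=1
Step 2 [NS]: N:car4-GO,E:wait,S:empty,W:wait | queues: N=1 E=3 S=0 W=1
Step 3 [NS]: N:car7-GO,E:wait,S:empty,W:wait | queues: N=0 E=3 S=0 W=1
Step 4 [EW]: N:wait,E:car1-GO,S:wait,W:car3-GO | queues: N=0 E=2 S=0 W=0
Step 5 [EW]: N:wait,E:car5-GO,S:wait,W:empty | queues: N=0 E=1 S=0 W=0
Step 6 [EW]: N:wait,E:car6-GO,S:wait,W:empty | queues: N=0 E=0 S=0 W=0
Car 1 crosses at step 4

4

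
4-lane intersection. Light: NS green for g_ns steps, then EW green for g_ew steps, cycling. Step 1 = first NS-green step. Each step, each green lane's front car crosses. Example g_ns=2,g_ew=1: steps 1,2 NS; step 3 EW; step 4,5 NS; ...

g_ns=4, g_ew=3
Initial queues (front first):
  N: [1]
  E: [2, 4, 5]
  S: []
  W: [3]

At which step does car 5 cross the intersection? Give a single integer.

Step 1 [NS]: N:car1-GO,E:wait,S:empty,W:wait | queues: N=0 E=3 S=0 W=1
Step 2 [NS]: N:empty,E:wait,S:empty,W:wait | queues: N=0 E=3 S=0 W=1
Step 3 [NS]: N:empty,E:wait,S:empty,W:wait | queues: N=0 E=3 S=0 W=1
Step 4 [NS]: N:empty,E:wait,S:empty,W:wait | queues: N=0 E=3 S=0 W=1
Step 5 [EW]: N:wait,E:car2-GO,S:wait,W:car3-GO | queues: N=0 E=2 S=0 W=0
Step 6 [EW]: N:wait,E:car4-GO,S:wait,W:empty | queues: N=0 E=1 S=0 W=0
Step 7 [EW]: N:wait,E:car5-GO,S:wait,W:empty | queues: N=0 E=0 S=0 W=0
Car 5 crosses at step 7

7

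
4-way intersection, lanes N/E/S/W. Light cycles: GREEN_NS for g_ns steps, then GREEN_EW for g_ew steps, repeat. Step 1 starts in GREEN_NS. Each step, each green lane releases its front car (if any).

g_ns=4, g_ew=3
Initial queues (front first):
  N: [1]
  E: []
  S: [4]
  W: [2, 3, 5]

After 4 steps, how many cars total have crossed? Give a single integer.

Step 1 [NS]: N:car1-GO,E:wait,S:car4-GO,W:wait | queues: N=0 E=0 S=0 W=3
Step 2 [NS]: N:empty,E:wait,S:empty,W:wait | queues: N=0 E=0 S=0 W=3
Step 3 [NS]: N:empty,E:wait,S:empty,W:wait | queues: N=0 E=0 S=0 W=3
Step 4 [NS]: N:empty,E:wait,S:empty,W:wait | queues: N=0 E=0 S=0 W=3
Cars crossed by step 4: 2

Answer: 2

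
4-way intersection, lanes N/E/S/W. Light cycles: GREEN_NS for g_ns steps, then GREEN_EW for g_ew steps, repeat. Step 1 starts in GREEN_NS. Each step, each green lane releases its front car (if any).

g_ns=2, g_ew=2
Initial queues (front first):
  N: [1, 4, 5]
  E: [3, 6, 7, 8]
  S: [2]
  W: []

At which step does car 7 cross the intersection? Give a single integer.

Step 1 [NS]: N:car1-GO,E:wait,S:car2-GO,W:wait | queues: N=2 E=4 S=0 W=0
Step 2 [NS]: N:car4-GO,E:wait,S:empty,W:wait | queues: N=1 E=4 S=0 W=0
Step 3 [EW]: N:wait,E:car3-GO,S:wait,W:empty | queues: N=1 E=3 S=0 W=0
Step 4 [EW]: N:wait,E:car6-GO,S:wait,W:empty | queues: N=1 E=2 S=0 W=0
Step 5 [NS]: N:car5-GO,E:wait,S:empty,W:wait | queues: N=0 E=2 S=0 W=0
Step 6 [NS]: N:empty,E:wait,S:empty,W:wait | queues: N=0 E=2 S=0 W=0
Step 7 [EW]: N:wait,E:car7-GO,S:wait,W:empty | queues: N=0 E=1 S=0 W=0
Step 8 [EW]: N:wait,E:car8-GO,S:wait,W:empty | queues: N=0 E=0 S=0 W=0
Car 7 crosses at step 7

7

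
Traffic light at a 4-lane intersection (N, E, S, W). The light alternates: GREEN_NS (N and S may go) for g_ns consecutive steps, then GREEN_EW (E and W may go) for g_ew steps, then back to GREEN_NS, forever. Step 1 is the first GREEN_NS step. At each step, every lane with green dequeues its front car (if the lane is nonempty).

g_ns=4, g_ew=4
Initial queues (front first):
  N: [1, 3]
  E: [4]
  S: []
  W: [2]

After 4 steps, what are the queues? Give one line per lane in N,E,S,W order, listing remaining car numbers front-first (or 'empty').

Step 1 [NS]: N:car1-GO,E:wait,S:empty,W:wait | queues: N=1 E=1 S=0 W=1
Step 2 [NS]: N:car3-GO,E:wait,S:empty,W:wait | queues: N=0 E=1 S=0 W=1
Step 3 [NS]: N:empty,E:wait,S:empty,W:wait | queues: N=0 E=1 S=0 W=1
Step 4 [NS]: N:empty,E:wait,S:empty,W:wait | queues: N=0 E=1 S=0 W=1

N: empty
E: 4
S: empty
W: 2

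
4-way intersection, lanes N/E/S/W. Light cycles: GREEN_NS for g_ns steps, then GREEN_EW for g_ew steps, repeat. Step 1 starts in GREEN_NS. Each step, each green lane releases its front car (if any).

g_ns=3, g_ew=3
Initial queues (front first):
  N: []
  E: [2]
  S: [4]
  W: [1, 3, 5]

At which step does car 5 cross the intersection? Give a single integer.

Step 1 [NS]: N:empty,E:wait,S:car4-GO,W:wait | queues: N=0 E=1 S=0 W=3
Step 2 [NS]: N:empty,E:wait,S:empty,W:wait | queues: N=0 E=1 S=0 W=3
Step 3 [NS]: N:empty,E:wait,S:empty,W:wait | queues: N=0 E=1 S=0 W=3
Step 4 [EW]: N:wait,E:car2-GO,S:wait,W:car1-GO | queues: N=0 E=0 S=0 W=2
Step 5 [EW]: N:wait,E:empty,S:wait,W:car3-GO | queues: N=0 E=0 S=0 W=1
Step 6 [EW]: N:wait,E:empty,S:wait,W:car5-GO | queues: N=0 E=0 S=0 W=0
Car 5 crosses at step 6

6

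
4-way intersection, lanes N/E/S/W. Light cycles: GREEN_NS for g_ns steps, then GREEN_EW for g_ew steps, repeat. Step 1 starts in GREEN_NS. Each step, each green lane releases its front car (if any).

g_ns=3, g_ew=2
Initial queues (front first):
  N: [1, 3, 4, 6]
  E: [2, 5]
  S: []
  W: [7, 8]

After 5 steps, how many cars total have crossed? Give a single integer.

Answer: 7

Derivation:
Step 1 [NS]: N:car1-GO,E:wait,S:empty,W:wait | queues: N=3 E=2 S=0 W=2
Step 2 [NS]: N:car3-GO,E:wait,S:empty,W:wait | queues: N=2 E=2 S=0 W=2
Step 3 [NS]: N:car4-GO,E:wait,S:empty,W:wait | queues: N=1 E=2 S=0 W=2
Step 4 [EW]: N:wait,E:car2-GO,S:wait,W:car7-GO | queues: N=1 E=1 S=0 W=1
Step 5 [EW]: N:wait,E:car5-GO,S:wait,W:car8-GO | queues: N=1 E=0 S=0 W=0
Cars crossed by step 5: 7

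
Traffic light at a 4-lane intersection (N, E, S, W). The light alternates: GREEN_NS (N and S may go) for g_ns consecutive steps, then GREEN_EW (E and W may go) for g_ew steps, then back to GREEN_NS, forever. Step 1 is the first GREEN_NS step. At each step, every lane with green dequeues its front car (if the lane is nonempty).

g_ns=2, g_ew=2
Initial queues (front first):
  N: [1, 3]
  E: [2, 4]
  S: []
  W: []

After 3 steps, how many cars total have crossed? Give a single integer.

Step 1 [NS]: N:car1-GO,E:wait,S:empty,W:wait | queues: N=1 E=2 S=0 W=0
Step 2 [NS]: N:car3-GO,E:wait,S:empty,W:wait | queues: N=0 E=2 S=0 W=0
Step 3 [EW]: N:wait,E:car2-GO,S:wait,W:empty | queues: N=0 E=1 S=0 W=0
Cars crossed by step 3: 3

Answer: 3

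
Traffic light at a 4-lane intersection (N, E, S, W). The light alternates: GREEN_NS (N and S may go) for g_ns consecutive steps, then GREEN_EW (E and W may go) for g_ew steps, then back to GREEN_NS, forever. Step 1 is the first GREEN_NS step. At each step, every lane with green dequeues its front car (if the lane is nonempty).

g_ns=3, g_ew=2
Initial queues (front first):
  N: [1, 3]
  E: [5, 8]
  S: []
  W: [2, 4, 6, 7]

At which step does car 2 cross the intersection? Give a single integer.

Step 1 [NS]: N:car1-GO,E:wait,S:empty,W:wait | queues: N=1 E=2 S=0 W=4
Step 2 [NS]: N:car3-GO,E:wait,S:empty,W:wait | queues: N=0 E=2 S=0 W=4
Step 3 [NS]: N:empty,E:wait,S:empty,W:wait | queues: N=0 E=2 S=0 W=4
Step 4 [EW]: N:wait,E:car5-GO,S:wait,W:car2-GO | queues: N=0 E=1 S=0 W=3
Step 5 [EW]: N:wait,E:car8-GO,S:wait,W:car4-GO | queues: N=0 E=0 S=0 W=2
Step 6 [NS]: N:empty,E:wait,S:empty,W:wait | queues: N=0 E=0 S=0 W=2
Step 7 [NS]: N:empty,E:wait,S:empty,W:wait | queues: N=0 E=0 S=0 W=2
Step 8 [NS]: N:empty,E:wait,S:empty,W:wait | queues: N=0 E=0 S=0 W=2
Step 9 [EW]: N:wait,E:empty,S:wait,W:car6-GO | queues: N=0 E=0 S=0 W=1
Step 10 [EW]: N:wait,E:empty,S:wait,W:car7-GO | queues: N=0 E=0 S=0 W=0
Car 2 crosses at step 4

4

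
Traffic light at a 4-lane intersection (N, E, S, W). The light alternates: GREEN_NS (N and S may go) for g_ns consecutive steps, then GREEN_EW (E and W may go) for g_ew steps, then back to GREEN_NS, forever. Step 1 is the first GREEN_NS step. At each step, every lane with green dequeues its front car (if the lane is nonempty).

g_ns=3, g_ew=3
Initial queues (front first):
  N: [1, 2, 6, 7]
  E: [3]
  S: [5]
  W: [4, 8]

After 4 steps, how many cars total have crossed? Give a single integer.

Step 1 [NS]: N:car1-GO,E:wait,S:car5-GO,W:wait | queues: N=3 E=1 S=0 W=2
Step 2 [NS]: N:car2-GO,E:wait,S:empty,W:wait | queues: N=2 E=1 S=0 W=2
Step 3 [NS]: N:car6-GO,E:wait,S:empty,W:wait | queues: N=1 E=1 S=0 W=2
Step 4 [EW]: N:wait,E:car3-GO,S:wait,W:car4-GO | queues: N=1 E=0 S=0 W=1
Cars crossed by step 4: 6

Answer: 6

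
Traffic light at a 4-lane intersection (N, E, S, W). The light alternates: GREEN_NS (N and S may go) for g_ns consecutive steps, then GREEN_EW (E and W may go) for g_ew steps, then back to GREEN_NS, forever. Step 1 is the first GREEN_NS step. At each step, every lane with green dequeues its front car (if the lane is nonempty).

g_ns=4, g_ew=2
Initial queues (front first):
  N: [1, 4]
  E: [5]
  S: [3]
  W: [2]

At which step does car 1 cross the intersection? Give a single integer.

Step 1 [NS]: N:car1-GO,E:wait,S:car3-GO,W:wait | queues: N=1 E=1 S=0 W=1
Step 2 [NS]: N:car4-GO,E:wait,S:empty,W:wait | queues: N=0 E=1 S=0 W=1
Step 3 [NS]: N:empty,E:wait,S:empty,W:wait | queues: N=0 E=1 S=0 W=1
Step 4 [NS]: N:empty,E:wait,S:empty,W:wait | queues: N=0 E=1 S=0 W=1
Step 5 [EW]: N:wait,E:car5-GO,S:wait,W:car2-GO | queues: N=0 E=0 S=0 W=0
Car 1 crosses at step 1

1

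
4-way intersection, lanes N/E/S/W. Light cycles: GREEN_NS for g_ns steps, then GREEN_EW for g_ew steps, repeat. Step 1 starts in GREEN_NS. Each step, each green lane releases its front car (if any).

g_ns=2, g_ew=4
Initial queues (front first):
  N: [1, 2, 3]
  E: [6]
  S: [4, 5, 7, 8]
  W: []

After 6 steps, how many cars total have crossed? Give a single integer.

Answer: 5

Derivation:
Step 1 [NS]: N:car1-GO,E:wait,S:car4-GO,W:wait | queues: N=2 E=1 S=3 W=0
Step 2 [NS]: N:car2-GO,E:wait,S:car5-GO,W:wait | queues: N=1 E=1 S=2 W=0
Step 3 [EW]: N:wait,E:car6-GO,S:wait,W:empty | queues: N=1 E=0 S=2 W=0
Step 4 [EW]: N:wait,E:empty,S:wait,W:empty | queues: N=1 E=0 S=2 W=0
Step 5 [EW]: N:wait,E:empty,S:wait,W:empty | queues: N=1 E=0 S=2 W=0
Step 6 [EW]: N:wait,E:empty,S:wait,W:empty | queues: N=1 E=0 S=2 W=0
Cars crossed by step 6: 5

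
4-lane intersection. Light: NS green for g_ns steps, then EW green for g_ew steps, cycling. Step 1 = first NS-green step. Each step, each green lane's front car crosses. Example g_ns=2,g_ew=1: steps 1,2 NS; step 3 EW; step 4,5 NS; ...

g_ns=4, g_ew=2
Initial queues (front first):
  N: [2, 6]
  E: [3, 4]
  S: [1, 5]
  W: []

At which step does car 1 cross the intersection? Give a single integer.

Step 1 [NS]: N:car2-GO,E:wait,S:car1-GO,W:wait | queues: N=1 E=2 S=1 W=0
Step 2 [NS]: N:car6-GO,E:wait,S:car5-GO,W:wait | queues: N=0 E=2 S=0 W=0
Step 3 [NS]: N:empty,E:wait,S:empty,W:wait | queues: N=0 E=2 S=0 W=0
Step 4 [NS]: N:empty,E:wait,S:empty,W:wait | queues: N=0 E=2 S=0 W=0
Step 5 [EW]: N:wait,E:car3-GO,S:wait,W:empty | queues: N=0 E=1 S=0 W=0
Step 6 [EW]: N:wait,E:car4-GO,S:wait,W:empty | queues: N=0 E=0 S=0 W=0
Car 1 crosses at step 1

1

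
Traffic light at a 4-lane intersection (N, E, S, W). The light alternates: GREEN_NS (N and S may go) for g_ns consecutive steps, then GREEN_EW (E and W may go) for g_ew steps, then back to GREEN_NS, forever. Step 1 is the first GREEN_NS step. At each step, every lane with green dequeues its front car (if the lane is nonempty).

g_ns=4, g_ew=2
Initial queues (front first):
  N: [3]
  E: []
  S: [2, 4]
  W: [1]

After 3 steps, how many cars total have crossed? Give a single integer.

Step 1 [NS]: N:car3-GO,E:wait,S:car2-GO,W:wait | queues: N=0 E=0 S=1 W=1
Step 2 [NS]: N:empty,E:wait,S:car4-GO,W:wait | queues: N=0 E=0 S=0 W=1
Step 3 [NS]: N:empty,E:wait,S:empty,W:wait | queues: N=0 E=0 S=0 W=1
Cars crossed by step 3: 3

Answer: 3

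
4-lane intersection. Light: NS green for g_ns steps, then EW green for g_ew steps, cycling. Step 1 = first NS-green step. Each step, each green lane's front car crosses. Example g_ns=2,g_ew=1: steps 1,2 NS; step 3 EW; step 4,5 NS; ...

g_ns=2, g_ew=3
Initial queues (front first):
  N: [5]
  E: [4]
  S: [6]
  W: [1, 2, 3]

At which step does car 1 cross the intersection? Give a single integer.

Step 1 [NS]: N:car5-GO,E:wait,S:car6-GO,W:wait | queues: N=0 E=1 S=0 W=3
Step 2 [NS]: N:empty,E:wait,S:empty,W:wait | queues: N=0 E=1 S=0 W=3
Step 3 [EW]: N:wait,E:car4-GO,S:wait,W:car1-GO | queues: N=0 E=0 S=0 W=2
Step 4 [EW]: N:wait,E:empty,S:wait,W:car2-GO | queues: N=0 E=0 S=0 W=1
Step 5 [EW]: N:wait,E:empty,S:wait,W:car3-GO | queues: N=0 E=0 S=0 W=0
Car 1 crosses at step 3

3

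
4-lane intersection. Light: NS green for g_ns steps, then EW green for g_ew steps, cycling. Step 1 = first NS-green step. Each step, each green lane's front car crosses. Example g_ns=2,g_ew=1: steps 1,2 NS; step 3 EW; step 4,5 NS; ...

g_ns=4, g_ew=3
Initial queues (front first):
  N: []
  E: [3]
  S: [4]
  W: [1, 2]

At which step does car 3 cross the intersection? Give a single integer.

Step 1 [NS]: N:empty,E:wait,S:car4-GO,W:wait | queues: N=0 E=1 S=0 W=2
Step 2 [NS]: N:empty,E:wait,S:empty,W:wait | queues: N=0 E=1 S=0 W=2
Step 3 [NS]: N:empty,E:wait,S:empty,W:wait | queues: N=0 E=1 S=0 W=2
Step 4 [NS]: N:empty,E:wait,S:empty,W:wait | queues: N=0 E=1 S=0 W=2
Step 5 [EW]: N:wait,E:car3-GO,S:wait,W:car1-GO | queues: N=0 E=0 S=0 W=1
Step 6 [EW]: N:wait,E:empty,S:wait,W:car2-GO | queues: N=0 E=0 S=0 W=0
Car 3 crosses at step 5

5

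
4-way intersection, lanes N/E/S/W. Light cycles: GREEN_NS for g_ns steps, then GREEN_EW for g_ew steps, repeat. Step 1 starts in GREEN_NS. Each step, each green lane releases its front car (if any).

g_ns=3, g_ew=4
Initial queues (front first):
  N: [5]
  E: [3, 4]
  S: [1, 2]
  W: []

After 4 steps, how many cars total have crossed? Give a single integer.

Step 1 [NS]: N:car5-GO,E:wait,S:car1-GO,W:wait | queues: N=0 E=2 S=1 W=0
Step 2 [NS]: N:empty,E:wait,S:car2-GO,W:wait | queues: N=0 E=2 S=0 W=0
Step 3 [NS]: N:empty,E:wait,S:empty,W:wait | queues: N=0 E=2 S=0 W=0
Step 4 [EW]: N:wait,E:car3-GO,S:wait,W:empty | queues: N=0 E=1 S=0 W=0
Cars crossed by step 4: 4

Answer: 4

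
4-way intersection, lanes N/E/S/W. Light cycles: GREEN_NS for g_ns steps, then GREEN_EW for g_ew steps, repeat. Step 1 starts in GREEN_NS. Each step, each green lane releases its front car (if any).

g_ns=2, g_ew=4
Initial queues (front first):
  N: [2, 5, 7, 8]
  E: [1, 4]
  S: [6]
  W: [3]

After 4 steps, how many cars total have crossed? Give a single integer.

Step 1 [NS]: N:car2-GO,E:wait,S:car6-GO,W:wait | queues: N=3 E=2 S=0 W=1
Step 2 [NS]: N:car5-GO,E:wait,S:empty,W:wait | queues: N=2 E=2 S=0 W=1
Step 3 [EW]: N:wait,E:car1-GO,S:wait,W:car3-GO | queues: N=2 E=1 S=0 W=0
Step 4 [EW]: N:wait,E:car4-GO,S:wait,W:empty | queues: N=2 E=0 S=0 W=0
Cars crossed by step 4: 6

Answer: 6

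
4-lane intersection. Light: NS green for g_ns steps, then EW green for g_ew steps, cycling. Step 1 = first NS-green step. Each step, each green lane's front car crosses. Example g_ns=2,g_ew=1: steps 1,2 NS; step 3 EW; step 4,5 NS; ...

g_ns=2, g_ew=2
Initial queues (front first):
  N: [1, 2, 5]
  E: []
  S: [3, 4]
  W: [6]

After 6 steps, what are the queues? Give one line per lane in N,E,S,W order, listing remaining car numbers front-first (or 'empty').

Step 1 [NS]: N:car1-GO,E:wait,S:car3-GO,W:wait | queues: N=2 E=0 S=1 W=1
Step 2 [NS]: N:car2-GO,E:wait,S:car4-GO,W:wait | queues: N=1 E=0 S=0 W=1
Step 3 [EW]: N:wait,E:empty,S:wait,W:car6-GO | queues: N=1 E=0 S=0 W=0
Step 4 [EW]: N:wait,E:empty,S:wait,W:empty | queues: N=1 E=0 S=0 W=0
Step 5 [NS]: N:car5-GO,E:wait,S:empty,W:wait | queues: N=0 E=0 S=0 W=0

N: empty
E: empty
S: empty
W: empty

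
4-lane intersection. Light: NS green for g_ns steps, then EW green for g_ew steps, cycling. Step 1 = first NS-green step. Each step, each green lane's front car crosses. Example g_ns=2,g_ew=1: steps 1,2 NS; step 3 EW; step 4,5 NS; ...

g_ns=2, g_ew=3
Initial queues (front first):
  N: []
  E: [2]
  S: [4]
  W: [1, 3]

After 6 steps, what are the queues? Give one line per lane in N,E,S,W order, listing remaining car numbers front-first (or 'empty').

Step 1 [NS]: N:empty,E:wait,S:car4-GO,W:wait | queues: N=0 E=1 S=0 W=2
Step 2 [NS]: N:empty,E:wait,S:empty,W:wait | queues: N=0 E=1 S=0 W=2
Step 3 [EW]: N:wait,E:car2-GO,S:wait,W:car1-GO | queues: N=0 E=0 S=0 W=1
Step 4 [EW]: N:wait,E:empty,S:wait,W:car3-GO | queues: N=0 E=0 S=0 W=0

N: empty
E: empty
S: empty
W: empty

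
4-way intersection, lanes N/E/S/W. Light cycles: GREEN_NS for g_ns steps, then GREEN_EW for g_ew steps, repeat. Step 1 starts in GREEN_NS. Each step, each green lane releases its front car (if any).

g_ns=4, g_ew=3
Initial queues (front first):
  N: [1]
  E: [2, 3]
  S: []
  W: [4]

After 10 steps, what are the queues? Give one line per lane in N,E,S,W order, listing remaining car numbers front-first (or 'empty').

Step 1 [NS]: N:car1-GO,E:wait,S:empty,W:wait | queues: N=0 E=2 S=0 W=1
Step 2 [NS]: N:empty,E:wait,S:empty,W:wait | queues: N=0 E=2 S=0 W=1
Step 3 [NS]: N:empty,E:wait,S:empty,W:wait | queues: N=0 E=2 S=0 W=1
Step 4 [NS]: N:empty,E:wait,S:empty,W:wait | queues: N=0 E=2 S=0 W=1
Step 5 [EW]: N:wait,E:car2-GO,S:wait,W:car4-GO | queues: N=0 E=1 S=0 W=0
Step 6 [EW]: N:wait,E:car3-GO,S:wait,W:empty | queues: N=0 E=0 S=0 W=0

N: empty
E: empty
S: empty
W: empty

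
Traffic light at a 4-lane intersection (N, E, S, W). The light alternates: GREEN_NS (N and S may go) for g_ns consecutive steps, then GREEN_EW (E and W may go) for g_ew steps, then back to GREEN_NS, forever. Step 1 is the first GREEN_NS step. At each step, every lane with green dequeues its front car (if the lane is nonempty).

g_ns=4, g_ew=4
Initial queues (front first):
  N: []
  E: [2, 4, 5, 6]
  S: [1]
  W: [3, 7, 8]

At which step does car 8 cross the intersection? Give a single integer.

Step 1 [NS]: N:empty,E:wait,S:car1-GO,W:wait | queues: N=0 E=4 S=0 W=3
Step 2 [NS]: N:empty,E:wait,S:empty,W:wait | queues: N=0 E=4 S=0 W=3
Step 3 [NS]: N:empty,E:wait,S:empty,W:wait | queues: N=0 E=4 S=0 W=3
Step 4 [NS]: N:empty,E:wait,S:empty,W:wait | queues: N=0 E=4 S=0 W=3
Step 5 [EW]: N:wait,E:car2-GO,S:wait,W:car3-GO | queues: N=0 E=3 S=0 W=2
Step 6 [EW]: N:wait,E:car4-GO,S:wait,W:car7-GO | queues: N=0 E=2 S=0 W=1
Step 7 [EW]: N:wait,E:car5-GO,S:wait,W:car8-GO | queues: N=0 E=1 S=0 W=0
Step 8 [EW]: N:wait,E:car6-GO,S:wait,W:empty | queues: N=0 E=0 S=0 W=0
Car 8 crosses at step 7

7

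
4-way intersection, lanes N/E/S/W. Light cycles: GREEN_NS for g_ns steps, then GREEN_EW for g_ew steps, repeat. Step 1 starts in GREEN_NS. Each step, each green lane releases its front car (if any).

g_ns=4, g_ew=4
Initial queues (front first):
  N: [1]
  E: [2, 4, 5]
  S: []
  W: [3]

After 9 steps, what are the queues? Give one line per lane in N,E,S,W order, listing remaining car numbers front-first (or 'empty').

Step 1 [NS]: N:car1-GO,E:wait,S:empty,W:wait | queues: N=0 E=3 S=0 W=1
Step 2 [NS]: N:empty,E:wait,S:empty,W:wait | queues: N=0 E=3 S=0 W=1
Step 3 [NS]: N:empty,E:wait,S:empty,W:wait | queues: N=0 E=3 S=0 W=1
Step 4 [NS]: N:empty,E:wait,S:empty,W:wait | queues: N=0 E=3 S=0 W=1
Step 5 [EW]: N:wait,E:car2-GO,S:wait,W:car3-GO | queues: N=0 E=2 S=0 W=0
Step 6 [EW]: N:wait,E:car4-GO,S:wait,W:empty | queues: N=0 E=1 S=0 W=0
Step 7 [EW]: N:wait,E:car5-GO,S:wait,W:empty | queues: N=0 E=0 S=0 W=0

N: empty
E: empty
S: empty
W: empty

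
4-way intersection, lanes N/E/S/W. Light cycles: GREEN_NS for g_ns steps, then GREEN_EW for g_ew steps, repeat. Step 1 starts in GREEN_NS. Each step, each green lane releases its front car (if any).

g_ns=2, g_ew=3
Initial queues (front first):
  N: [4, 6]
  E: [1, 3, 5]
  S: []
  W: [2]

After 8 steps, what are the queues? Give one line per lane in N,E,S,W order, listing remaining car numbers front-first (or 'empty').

Step 1 [NS]: N:car4-GO,E:wait,S:empty,W:wait | queues: N=1 E=3 S=0 W=1
Step 2 [NS]: N:car6-GO,E:wait,S:empty,W:wait | queues: N=0 E=3 S=0 W=1
Step 3 [EW]: N:wait,E:car1-GO,S:wait,W:car2-GO | queues: N=0 E=2 S=0 W=0
Step 4 [EW]: N:wait,E:car3-GO,S:wait,W:empty | queues: N=0 E=1 S=0 W=0
Step 5 [EW]: N:wait,E:car5-GO,S:wait,W:empty | queues: N=0 E=0 S=0 W=0

N: empty
E: empty
S: empty
W: empty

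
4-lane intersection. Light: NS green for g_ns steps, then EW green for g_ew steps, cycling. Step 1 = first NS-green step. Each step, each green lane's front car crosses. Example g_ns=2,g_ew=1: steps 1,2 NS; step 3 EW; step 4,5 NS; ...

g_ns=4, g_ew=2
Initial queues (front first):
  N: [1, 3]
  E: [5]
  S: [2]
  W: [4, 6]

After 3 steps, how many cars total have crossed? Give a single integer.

Step 1 [NS]: N:car1-GO,E:wait,S:car2-GO,W:wait | queues: N=1 E=1 S=0 W=2
Step 2 [NS]: N:car3-GO,E:wait,S:empty,W:wait | queues: N=0 E=1 S=0 W=2
Step 3 [NS]: N:empty,E:wait,S:empty,W:wait | queues: N=0 E=1 S=0 W=2
Cars crossed by step 3: 3

Answer: 3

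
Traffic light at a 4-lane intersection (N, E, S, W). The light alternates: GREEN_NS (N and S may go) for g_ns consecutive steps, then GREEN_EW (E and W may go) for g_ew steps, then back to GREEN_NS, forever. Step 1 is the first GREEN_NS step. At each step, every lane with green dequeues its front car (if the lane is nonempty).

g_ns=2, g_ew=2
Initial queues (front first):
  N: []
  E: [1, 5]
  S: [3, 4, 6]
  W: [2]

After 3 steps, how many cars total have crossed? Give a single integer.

Step 1 [NS]: N:empty,E:wait,S:car3-GO,W:wait | queues: N=0 E=2 S=2 W=1
Step 2 [NS]: N:empty,E:wait,S:car4-GO,W:wait | queues: N=0 E=2 S=1 W=1
Step 3 [EW]: N:wait,E:car1-GO,S:wait,W:car2-GO | queues: N=0 E=1 S=1 W=0
Cars crossed by step 3: 4

Answer: 4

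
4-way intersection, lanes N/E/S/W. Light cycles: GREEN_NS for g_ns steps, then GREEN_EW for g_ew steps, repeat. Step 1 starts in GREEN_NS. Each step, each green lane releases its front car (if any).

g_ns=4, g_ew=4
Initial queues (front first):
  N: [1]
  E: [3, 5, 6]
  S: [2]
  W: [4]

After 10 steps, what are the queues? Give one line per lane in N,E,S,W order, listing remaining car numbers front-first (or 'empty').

Step 1 [NS]: N:car1-GO,E:wait,S:car2-GO,W:wait | queues: N=0 E=3 S=0 W=1
Step 2 [NS]: N:empty,E:wait,S:empty,W:wait | queues: N=0 E=3 S=0 W=1
Step 3 [NS]: N:empty,E:wait,S:empty,W:wait | queues: N=0 E=3 S=0 W=1
Step 4 [NS]: N:empty,E:wait,S:empty,W:wait | queues: N=0 E=3 S=0 W=1
Step 5 [EW]: N:wait,E:car3-GO,S:wait,W:car4-GO | queues: N=0 E=2 S=0 W=0
Step 6 [EW]: N:wait,E:car5-GO,S:wait,W:empty | queues: N=0 E=1 S=0 W=0
Step 7 [EW]: N:wait,E:car6-GO,S:wait,W:empty | queues: N=0 E=0 S=0 W=0

N: empty
E: empty
S: empty
W: empty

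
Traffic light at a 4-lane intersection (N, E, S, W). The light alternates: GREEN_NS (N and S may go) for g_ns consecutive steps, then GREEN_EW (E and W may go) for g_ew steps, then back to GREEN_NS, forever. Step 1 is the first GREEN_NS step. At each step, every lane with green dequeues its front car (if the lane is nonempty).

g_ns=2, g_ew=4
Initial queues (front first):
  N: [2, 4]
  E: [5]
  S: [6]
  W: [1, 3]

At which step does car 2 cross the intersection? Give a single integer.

Step 1 [NS]: N:car2-GO,E:wait,S:car6-GO,W:wait | queues: N=1 E=1 S=0 W=2
Step 2 [NS]: N:car4-GO,E:wait,S:empty,W:wait | queues: N=0 E=1 S=0 W=2
Step 3 [EW]: N:wait,E:car5-GO,S:wait,W:car1-GO | queues: N=0 E=0 S=0 W=1
Step 4 [EW]: N:wait,E:empty,S:wait,W:car3-GO | queues: N=0 E=0 S=0 W=0
Car 2 crosses at step 1

1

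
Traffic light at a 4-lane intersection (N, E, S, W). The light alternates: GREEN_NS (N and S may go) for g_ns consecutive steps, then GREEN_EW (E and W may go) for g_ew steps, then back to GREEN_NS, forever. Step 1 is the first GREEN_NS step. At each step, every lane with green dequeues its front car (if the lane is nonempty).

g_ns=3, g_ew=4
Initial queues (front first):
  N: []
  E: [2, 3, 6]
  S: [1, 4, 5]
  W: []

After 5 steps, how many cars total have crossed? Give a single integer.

Step 1 [NS]: N:empty,E:wait,S:car1-GO,W:wait | queues: N=0 E=3 S=2 W=0
Step 2 [NS]: N:empty,E:wait,S:car4-GO,W:wait | queues: N=0 E=3 S=1 W=0
Step 3 [NS]: N:empty,E:wait,S:car5-GO,W:wait | queues: N=0 E=3 S=0 W=0
Step 4 [EW]: N:wait,E:car2-GO,S:wait,W:empty | queues: N=0 E=2 S=0 W=0
Step 5 [EW]: N:wait,E:car3-GO,S:wait,W:empty | queues: N=0 E=1 S=0 W=0
Cars crossed by step 5: 5

Answer: 5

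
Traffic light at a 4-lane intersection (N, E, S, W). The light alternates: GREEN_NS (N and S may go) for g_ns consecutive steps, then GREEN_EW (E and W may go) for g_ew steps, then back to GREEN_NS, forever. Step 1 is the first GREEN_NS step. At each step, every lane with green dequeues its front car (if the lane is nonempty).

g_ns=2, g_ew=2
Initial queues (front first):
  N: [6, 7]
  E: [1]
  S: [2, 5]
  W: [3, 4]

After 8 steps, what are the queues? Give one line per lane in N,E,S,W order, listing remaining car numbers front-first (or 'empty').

Step 1 [NS]: N:car6-GO,E:wait,S:car2-GO,W:wait | queues: N=1 E=1 S=1 W=2
Step 2 [NS]: N:car7-GO,E:wait,S:car5-GO,W:wait | queues: N=0 E=1 S=0 W=2
Step 3 [EW]: N:wait,E:car1-GO,S:wait,W:car3-GO | queues: N=0 E=0 S=0 W=1
Step 4 [EW]: N:wait,E:empty,S:wait,W:car4-GO | queues: N=0 E=0 S=0 W=0

N: empty
E: empty
S: empty
W: empty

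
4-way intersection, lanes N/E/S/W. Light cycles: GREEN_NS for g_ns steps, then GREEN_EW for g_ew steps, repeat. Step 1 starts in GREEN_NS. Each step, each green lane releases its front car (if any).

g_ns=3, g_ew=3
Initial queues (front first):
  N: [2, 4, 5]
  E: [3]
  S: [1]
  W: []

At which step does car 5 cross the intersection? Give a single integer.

Step 1 [NS]: N:car2-GO,E:wait,S:car1-GO,W:wait | queues: N=2 E=1 S=0 W=0
Step 2 [NS]: N:car4-GO,E:wait,S:empty,W:wait | queues: N=1 E=1 S=0 W=0
Step 3 [NS]: N:car5-GO,E:wait,S:empty,W:wait | queues: N=0 E=1 S=0 W=0
Step 4 [EW]: N:wait,E:car3-GO,S:wait,W:empty | queues: N=0 E=0 S=0 W=0
Car 5 crosses at step 3

3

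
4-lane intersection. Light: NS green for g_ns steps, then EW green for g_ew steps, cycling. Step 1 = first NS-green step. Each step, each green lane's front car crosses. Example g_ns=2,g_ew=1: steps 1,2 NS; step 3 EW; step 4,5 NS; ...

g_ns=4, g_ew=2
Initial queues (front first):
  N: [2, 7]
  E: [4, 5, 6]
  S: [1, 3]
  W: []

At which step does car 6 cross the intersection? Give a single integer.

Step 1 [NS]: N:car2-GO,E:wait,S:car1-GO,W:wait | queues: N=1 E=3 S=1 W=0
Step 2 [NS]: N:car7-GO,E:wait,S:car3-GO,W:wait | queues: N=0 E=3 S=0 W=0
Step 3 [NS]: N:empty,E:wait,S:empty,W:wait | queues: N=0 E=3 S=0 W=0
Step 4 [NS]: N:empty,E:wait,S:empty,W:wait | queues: N=0 E=3 S=0 W=0
Step 5 [EW]: N:wait,E:car4-GO,S:wait,W:empty | queues: N=0 E=2 S=0 W=0
Step 6 [EW]: N:wait,E:car5-GO,S:wait,W:empty | queues: N=0 E=1 S=0 W=0
Step 7 [NS]: N:empty,E:wait,S:empty,W:wait | queues: N=0 E=1 S=0 W=0
Step 8 [NS]: N:empty,E:wait,S:empty,W:wait | queues: N=0 E=1 S=0 W=0
Step 9 [NS]: N:empty,E:wait,S:empty,W:wait | queues: N=0 E=1 S=0 W=0
Step 10 [NS]: N:empty,E:wait,S:empty,W:wait | queues: N=0 E=1 S=0 W=0
Step 11 [EW]: N:wait,E:car6-GO,S:wait,W:empty | queues: N=0 E=0 S=0 W=0
Car 6 crosses at step 11

11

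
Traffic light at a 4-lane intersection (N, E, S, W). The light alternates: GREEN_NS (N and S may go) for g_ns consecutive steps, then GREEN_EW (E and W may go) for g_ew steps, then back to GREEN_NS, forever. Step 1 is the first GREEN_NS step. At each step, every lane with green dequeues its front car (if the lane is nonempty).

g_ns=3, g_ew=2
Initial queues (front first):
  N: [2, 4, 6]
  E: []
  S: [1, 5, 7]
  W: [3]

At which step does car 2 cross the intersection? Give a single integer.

Step 1 [NS]: N:car2-GO,E:wait,S:car1-GO,W:wait | queues: N=2 E=0 S=2 W=1
Step 2 [NS]: N:car4-GO,E:wait,S:car5-GO,W:wait | queues: N=1 E=0 S=1 W=1
Step 3 [NS]: N:car6-GO,E:wait,S:car7-GO,W:wait | queues: N=0 E=0 S=0 W=1
Step 4 [EW]: N:wait,E:empty,S:wait,W:car3-GO | queues: N=0 E=0 S=0 W=0
Car 2 crosses at step 1

1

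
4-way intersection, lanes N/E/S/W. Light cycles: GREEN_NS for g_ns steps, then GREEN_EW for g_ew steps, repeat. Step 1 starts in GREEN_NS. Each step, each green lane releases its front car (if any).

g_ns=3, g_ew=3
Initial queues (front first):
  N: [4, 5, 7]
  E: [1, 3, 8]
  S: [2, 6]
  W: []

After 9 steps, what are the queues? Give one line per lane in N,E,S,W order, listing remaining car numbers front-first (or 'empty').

Step 1 [NS]: N:car4-GO,E:wait,S:car2-GO,W:wait | queues: N=2 E=3 S=1 W=0
Step 2 [NS]: N:car5-GO,E:wait,S:car6-GO,W:wait | queues: N=1 E=3 S=0 W=0
Step 3 [NS]: N:car7-GO,E:wait,S:empty,W:wait | queues: N=0 E=3 S=0 W=0
Step 4 [EW]: N:wait,E:car1-GO,S:wait,W:empty | queues: N=0 E=2 S=0 W=0
Step 5 [EW]: N:wait,E:car3-GO,S:wait,W:empty | queues: N=0 E=1 S=0 W=0
Step 6 [EW]: N:wait,E:car8-GO,S:wait,W:empty | queues: N=0 E=0 S=0 W=0

N: empty
E: empty
S: empty
W: empty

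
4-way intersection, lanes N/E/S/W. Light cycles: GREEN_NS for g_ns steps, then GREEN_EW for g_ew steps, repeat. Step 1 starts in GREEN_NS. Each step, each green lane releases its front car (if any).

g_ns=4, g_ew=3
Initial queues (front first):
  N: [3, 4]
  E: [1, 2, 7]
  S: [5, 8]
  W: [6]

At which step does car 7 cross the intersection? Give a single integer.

Step 1 [NS]: N:car3-GO,E:wait,S:car5-GO,W:wait | queues: N=1 E=3 S=1 W=1
Step 2 [NS]: N:car4-GO,E:wait,S:car8-GO,W:wait | queues: N=0 E=3 S=0 W=1
Step 3 [NS]: N:empty,E:wait,S:empty,W:wait | queues: N=0 E=3 S=0 W=1
Step 4 [NS]: N:empty,E:wait,S:empty,W:wait | queues: N=0 E=3 S=0 W=1
Step 5 [EW]: N:wait,E:car1-GO,S:wait,W:car6-GO | queues: N=0 E=2 S=0 W=0
Step 6 [EW]: N:wait,E:car2-GO,S:wait,W:empty | queues: N=0 E=1 S=0 W=0
Step 7 [EW]: N:wait,E:car7-GO,S:wait,W:empty | queues: N=0 E=0 S=0 W=0
Car 7 crosses at step 7

7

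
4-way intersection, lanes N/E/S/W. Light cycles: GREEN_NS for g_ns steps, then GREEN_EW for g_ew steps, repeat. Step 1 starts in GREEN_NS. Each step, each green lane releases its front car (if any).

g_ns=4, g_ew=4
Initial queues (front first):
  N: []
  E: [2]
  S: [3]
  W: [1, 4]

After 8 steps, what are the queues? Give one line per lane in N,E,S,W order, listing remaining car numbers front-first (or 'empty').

Step 1 [NS]: N:empty,E:wait,S:car3-GO,W:wait | queues: N=0 E=1 S=0 W=2
Step 2 [NS]: N:empty,E:wait,S:empty,W:wait | queues: N=0 E=1 S=0 W=2
Step 3 [NS]: N:empty,E:wait,S:empty,W:wait | queues: N=0 E=1 S=0 W=2
Step 4 [NS]: N:empty,E:wait,S:empty,W:wait | queues: N=0 E=1 S=0 W=2
Step 5 [EW]: N:wait,E:car2-GO,S:wait,W:car1-GO | queues: N=0 E=0 S=0 W=1
Step 6 [EW]: N:wait,E:empty,S:wait,W:car4-GO | queues: N=0 E=0 S=0 W=0

N: empty
E: empty
S: empty
W: empty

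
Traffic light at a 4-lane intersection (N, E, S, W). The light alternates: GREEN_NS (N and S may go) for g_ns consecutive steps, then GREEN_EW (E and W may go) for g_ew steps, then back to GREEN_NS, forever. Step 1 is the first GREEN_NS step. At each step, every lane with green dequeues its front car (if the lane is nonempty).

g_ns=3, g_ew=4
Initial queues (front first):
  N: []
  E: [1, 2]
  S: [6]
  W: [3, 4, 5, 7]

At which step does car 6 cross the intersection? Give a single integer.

Step 1 [NS]: N:empty,E:wait,S:car6-GO,W:wait | queues: N=0 E=2 S=0 W=4
Step 2 [NS]: N:empty,E:wait,S:empty,W:wait | queues: N=0 E=2 S=0 W=4
Step 3 [NS]: N:empty,E:wait,S:empty,W:wait | queues: N=0 E=2 S=0 W=4
Step 4 [EW]: N:wait,E:car1-GO,S:wait,W:car3-GO | queues: N=0 E=1 S=0 W=3
Step 5 [EW]: N:wait,E:car2-GO,S:wait,W:car4-GO | queues: N=0 E=0 S=0 W=2
Step 6 [EW]: N:wait,E:empty,S:wait,W:car5-GO | queues: N=0 E=0 S=0 W=1
Step 7 [EW]: N:wait,E:empty,S:wait,W:car7-GO | queues: N=0 E=0 S=0 W=0
Car 6 crosses at step 1

1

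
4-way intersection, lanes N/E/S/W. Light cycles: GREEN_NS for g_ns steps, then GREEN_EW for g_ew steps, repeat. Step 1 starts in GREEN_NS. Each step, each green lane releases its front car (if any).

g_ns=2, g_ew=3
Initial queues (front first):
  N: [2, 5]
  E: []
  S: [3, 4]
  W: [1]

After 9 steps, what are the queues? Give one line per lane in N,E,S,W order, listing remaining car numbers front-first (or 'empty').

Step 1 [NS]: N:car2-GO,E:wait,S:car3-GO,W:wait | queues: N=1 E=0 S=1 W=1
Step 2 [NS]: N:car5-GO,E:wait,S:car4-GO,W:wait | queues: N=0 E=0 S=0 W=1
Step 3 [EW]: N:wait,E:empty,S:wait,W:car1-GO | queues: N=0 E=0 S=0 W=0

N: empty
E: empty
S: empty
W: empty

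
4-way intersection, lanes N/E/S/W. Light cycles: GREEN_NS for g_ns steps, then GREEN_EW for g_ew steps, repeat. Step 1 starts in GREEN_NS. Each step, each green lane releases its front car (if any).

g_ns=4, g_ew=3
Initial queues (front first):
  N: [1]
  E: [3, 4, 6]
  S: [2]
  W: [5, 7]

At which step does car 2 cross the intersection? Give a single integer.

Step 1 [NS]: N:car1-GO,E:wait,S:car2-GO,W:wait | queues: N=0 E=3 S=0 W=2
Step 2 [NS]: N:empty,E:wait,S:empty,W:wait | queues: N=0 E=3 S=0 W=2
Step 3 [NS]: N:empty,E:wait,S:empty,W:wait | queues: N=0 E=3 S=0 W=2
Step 4 [NS]: N:empty,E:wait,S:empty,W:wait | queues: N=0 E=3 S=0 W=2
Step 5 [EW]: N:wait,E:car3-GO,S:wait,W:car5-GO | queues: N=0 E=2 S=0 W=1
Step 6 [EW]: N:wait,E:car4-GO,S:wait,W:car7-GO | queues: N=0 E=1 S=0 W=0
Step 7 [EW]: N:wait,E:car6-GO,S:wait,W:empty | queues: N=0 E=0 S=0 W=0
Car 2 crosses at step 1

1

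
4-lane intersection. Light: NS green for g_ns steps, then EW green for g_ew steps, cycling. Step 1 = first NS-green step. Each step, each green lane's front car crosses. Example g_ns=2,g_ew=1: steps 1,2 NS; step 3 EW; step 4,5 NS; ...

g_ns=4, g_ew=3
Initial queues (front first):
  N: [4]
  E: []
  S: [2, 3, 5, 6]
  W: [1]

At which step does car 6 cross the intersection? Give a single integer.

Step 1 [NS]: N:car4-GO,E:wait,S:car2-GO,W:wait | queues: N=0 E=0 S=3 W=1
Step 2 [NS]: N:empty,E:wait,S:car3-GO,W:wait | queues: N=0 E=0 S=2 W=1
Step 3 [NS]: N:empty,E:wait,S:car5-GO,W:wait | queues: N=0 E=0 S=1 W=1
Step 4 [NS]: N:empty,E:wait,S:car6-GO,W:wait | queues: N=0 E=0 S=0 W=1
Step 5 [EW]: N:wait,E:empty,S:wait,W:car1-GO | queues: N=0 E=0 S=0 W=0
Car 6 crosses at step 4

4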